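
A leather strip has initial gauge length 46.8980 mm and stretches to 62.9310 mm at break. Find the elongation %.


Formula: Elongation = (Lf - L0) / L0 * 100
Substituting: Elongation = (62.9310 - 46.8980) / 46.8980 * 100
Result: 34.1870 %


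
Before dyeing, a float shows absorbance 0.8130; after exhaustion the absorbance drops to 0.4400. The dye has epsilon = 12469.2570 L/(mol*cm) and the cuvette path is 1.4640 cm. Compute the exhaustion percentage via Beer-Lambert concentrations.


c_initial = A_i / (epsilon * l) = 0.8130 / (12469.2570 * 1.4640) = 4.4536e-05 mol/L
c_final = A_f / (epsilon * l) = 0.4400 / (12469.2570 * 1.4640) = 2.4103e-05 mol/L
Exhaustion = (c_initial - c_final) / c_initial * 100 = (4.4536e-05 - 2.4103e-05) / 4.4536e-05 * 100 = 45.8795 %


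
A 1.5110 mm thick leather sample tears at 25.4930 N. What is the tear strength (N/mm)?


Formula: Tear strength = force / thickness
Substituting: Tear strength = 25.4930 / 1.5110
Result: 16.8716 N/mm


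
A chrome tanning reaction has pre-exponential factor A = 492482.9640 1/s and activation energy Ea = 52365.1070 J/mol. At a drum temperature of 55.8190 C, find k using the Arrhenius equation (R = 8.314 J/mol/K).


T_K = T_C + 273.15 = 55.8190 + 273.15 = 328.9690 K
exponent = -Ea / (R * T_K) = -52365.1070 / (8.314 * 328.9690) = -19.1460
k = A * exp(exponent) = 492482.9640 * exp(-19.1460) = 0.00238457 1/s


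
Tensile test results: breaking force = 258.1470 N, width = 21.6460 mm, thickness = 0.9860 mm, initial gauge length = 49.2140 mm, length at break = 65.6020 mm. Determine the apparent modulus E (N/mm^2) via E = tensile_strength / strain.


TS = F / (w * t) = 258.1470 / (21.6460 * 0.9860) = 12.0952 N/mm^2
strain = (Lf - L0) / L0 = (65.6020 - 49.2140) / 49.2140 = 0.3330
E = TS / strain = 12.0952 / 0.3330 = 36.3225 N/mm^2


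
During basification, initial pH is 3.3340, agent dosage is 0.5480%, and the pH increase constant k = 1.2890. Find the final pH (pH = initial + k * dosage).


Formula: pH_final = pH_initial + k * base_pct
Substituting: pH_final = 3.3340 + 1.2890 * 0.5480
Result: 4.0404


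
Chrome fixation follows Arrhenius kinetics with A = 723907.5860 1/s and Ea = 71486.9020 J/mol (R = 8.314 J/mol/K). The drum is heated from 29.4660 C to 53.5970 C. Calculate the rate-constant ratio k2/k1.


T1 = 29.4660 + 273.15 = 302.6160 K; T2 = 53.5970 + 273.15 = 326.7470 K
k1 = A * exp(-Ea/(R*T1)) = 723907.5860 * exp(-71486.9020/(8.314*302.6160)) = 3.3103e-07 1/s
k2 = A * exp(-Ea/(R*T2)) = 723907.5860 * exp(-71486.9020/(8.314*326.7470)) = 2.6989e-06 1/s
k2/k1 = 2.6989e-06 / 3.3103e-07 = 8.1531


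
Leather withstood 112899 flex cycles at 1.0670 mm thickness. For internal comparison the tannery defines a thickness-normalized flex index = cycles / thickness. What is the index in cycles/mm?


Formula: Index = cycles / thickness
Substituting: Index = 112899 / 1.0670
Result: 105809.7470 cycles/mm


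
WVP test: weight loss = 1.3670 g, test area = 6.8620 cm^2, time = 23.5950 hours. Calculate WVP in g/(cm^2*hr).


Formula: WVP = loss / (area * time)
Substituting: WVP = 1.3670 / (6.8620 * 23.5950)
Result: 0.00844302 g/(cm^2*hr)


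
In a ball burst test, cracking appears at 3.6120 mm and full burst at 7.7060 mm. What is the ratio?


Formula: Ratio = crack / burst
Substituting: Ratio = 3.6120 / 7.7060
Result: 0.4687


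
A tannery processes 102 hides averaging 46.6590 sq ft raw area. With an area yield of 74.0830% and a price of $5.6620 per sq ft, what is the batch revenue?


Raw_total = N * avg_area = 102 * 46.6590 = 4759.2180 sq ft
Finished = Raw_total * yield / 100 = 4759.2180 * 74.0830 / 100 = 3525.7715 sq ft
Value = Finished * price = 3525.7715 * 5.6620 = 19962.9181 $


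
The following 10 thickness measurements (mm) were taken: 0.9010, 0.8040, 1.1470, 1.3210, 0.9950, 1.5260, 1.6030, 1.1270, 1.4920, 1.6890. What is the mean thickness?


Formula: Average = sum / n
Substituting: Average = 12.6050 / 10
Result: 1.2605 mm


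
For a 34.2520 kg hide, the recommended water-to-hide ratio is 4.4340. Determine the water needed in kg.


Formula: Water = hide_weight * ratio
Substituting: Water = 34.2520 * 4.4340
Result: 151.8734 kg


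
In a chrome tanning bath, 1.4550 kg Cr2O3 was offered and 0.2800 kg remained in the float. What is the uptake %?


Formula: Uptake = (offered - residual) / offered * 100
Substituting: Uptake = (1.4550 - 0.2800) / 1.4550 * 100
Result: 80.7560 %


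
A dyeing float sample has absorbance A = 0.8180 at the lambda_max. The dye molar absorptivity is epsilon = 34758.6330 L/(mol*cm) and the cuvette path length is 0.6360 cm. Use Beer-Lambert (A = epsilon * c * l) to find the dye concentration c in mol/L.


Formula: c = A / (epsilon * l)
Substituting: c = 0.8180 / (34758.6330 * 0.6360)
Result: 3.7003e-05 mol/L


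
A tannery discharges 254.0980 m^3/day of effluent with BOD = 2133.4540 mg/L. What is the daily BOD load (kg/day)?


Formula: BOD_load = volume * conc / 1000
Substituting: BOD_load = 254.0980 * 2133.4540 / 1000
Result: 542.1064 kg/day


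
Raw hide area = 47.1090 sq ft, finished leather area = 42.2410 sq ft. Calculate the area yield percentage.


Formula: Yield = finished / raw * 100
Substituting: Yield = 42.2410 / 47.1090 * 100
Result: 89.6665 %


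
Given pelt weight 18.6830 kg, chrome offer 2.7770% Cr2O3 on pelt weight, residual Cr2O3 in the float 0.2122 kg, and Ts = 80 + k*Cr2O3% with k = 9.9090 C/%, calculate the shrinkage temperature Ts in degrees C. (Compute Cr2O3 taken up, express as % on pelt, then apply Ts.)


Offered = pelt * offer_pct / 100 = 18.6830 * 2.7770 / 100 = 0.5188 kg
Uptake = offered - residual = 0.5188 - 0.2122 = 0.3066 kg
Cr2O3% on pelt = uptake / pelt * 100 = 0.3066 / 18.6830 * 100 = 1.6412 %
Ts = 80 + k * Cr2O3% = 80 + 9.9090 * 1.6412 = 96.2627 C


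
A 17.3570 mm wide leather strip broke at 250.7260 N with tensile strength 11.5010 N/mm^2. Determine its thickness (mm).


Formula: t = F / (TS * w)
Substituting: t = 250.7260 / (11.5010 * 17.3570)
Result: 1.2560 mm


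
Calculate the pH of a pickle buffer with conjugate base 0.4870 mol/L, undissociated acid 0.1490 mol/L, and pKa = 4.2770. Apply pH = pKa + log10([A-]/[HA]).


ratio = [A-] / [HA] = 0.4870 / 0.1490 = 3.2685
log10(ratio) = 0.5143
pH = pKa + log10(ratio) = 4.2770 + 0.5143 = 4.7913


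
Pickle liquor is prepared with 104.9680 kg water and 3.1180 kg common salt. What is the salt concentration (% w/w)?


Formula: Conc = salt / (water + salt) * 100
Substituting: Conc = 3.1180 / (104.9680 + 3.1180) * 100
Result: 2.8847 %


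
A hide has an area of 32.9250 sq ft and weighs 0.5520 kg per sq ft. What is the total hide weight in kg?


Formula: Weight = area * weight_per_sqft
Substituting: Weight = 32.9250 * 0.5520
Result: 18.1746 kg


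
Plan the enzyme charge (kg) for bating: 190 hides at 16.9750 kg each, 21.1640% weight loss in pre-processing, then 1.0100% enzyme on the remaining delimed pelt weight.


Total_raw = N * avg_wt = 190 * 16.9750 = 3225.2500 kg
Substrate = Total_raw * (1 - loss/100) = 3225.2500 * (1 - 21.1640/100) = 2542.6581 kg
Enzyme = Substrate * pct / 100 = 2542.6581 * 1.0100 / 100 = 25.6808 kg


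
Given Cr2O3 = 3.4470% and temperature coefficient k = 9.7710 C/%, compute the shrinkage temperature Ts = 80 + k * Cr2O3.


Formula: Ts = 80 + k * Cr2O3
Substituting: Ts = 80 + 9.7710 * 3.4470
Result: 113.6806 C


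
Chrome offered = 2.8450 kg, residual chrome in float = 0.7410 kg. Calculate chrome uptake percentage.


Formula: Uptake = (offered - residual) / offered * 100
Substituting: Uptake = (2.8450 - 0.7410) / 2.8450 * 100
Result: 73.9543 %


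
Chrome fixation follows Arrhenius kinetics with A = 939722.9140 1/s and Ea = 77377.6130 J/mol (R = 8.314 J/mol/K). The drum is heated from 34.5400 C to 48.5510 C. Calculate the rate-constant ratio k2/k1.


T1 = 34.5400 + 273.15 = 307.6900 K; T2 = 48.5510 + 273.15 = 321.7010 K
k1 = A * exp(-Ea/(R*T1)) = 939722.9140 * exp(-77377.6130/(8.314*307.6900)) = 6.8644e-08 1/s
k2 = A * exp(-Ea/(R*T2)) = 939722.9140 * exp(-77377.6130/(8.314*321.7010)) = 2.5629e-07 1/s
k2/k1 = 2.5629e-07 / 6.8644e-08 = 3.7336


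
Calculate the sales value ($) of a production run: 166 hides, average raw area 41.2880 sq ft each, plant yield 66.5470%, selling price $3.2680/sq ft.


Raw_total = N * avg_area = 166 * 41.2880 = 6853.8080 sq ft
Finished = Raw_total * yield / 100 = 6853.8080 * 66.5470 / 100 = 4561.0036 sq ft
Value = Finished * price = 4561.0036 * 3.2680 = 14905.3598 $


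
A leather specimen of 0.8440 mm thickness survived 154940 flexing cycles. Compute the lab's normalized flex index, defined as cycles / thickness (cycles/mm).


Formula: Index = cycles / thickness
Substituting: Index = 154940 / 0.8440
Result: 183578.1991 cycles/mm


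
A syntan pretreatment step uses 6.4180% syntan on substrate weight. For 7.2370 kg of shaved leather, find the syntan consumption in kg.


Formula: Syntan = substrate * pct / 100
Substituting: Syntan = 7.2370 * 6.4180 / 100
Result: 0.4645 kg


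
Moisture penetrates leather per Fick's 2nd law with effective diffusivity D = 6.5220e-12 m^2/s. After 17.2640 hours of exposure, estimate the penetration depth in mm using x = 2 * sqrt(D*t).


t = 17.2640 hr * 3600 = 62150.4000 s
D * t = 6.5220e-12 * 62150.4000 = 4.0534e-07
x = 2 * sqrt(D*t) = 2 * sqrt(4.0534e-07) = 0.00127333 m = 1.2733 mm


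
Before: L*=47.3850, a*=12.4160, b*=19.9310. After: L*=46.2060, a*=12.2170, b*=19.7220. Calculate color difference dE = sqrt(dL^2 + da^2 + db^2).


dL = -1.1790, da = -0.1990, db = -0.2090
dE = sqrt((-1.1790)^2 + (-0.1990)^2 + (-0.2090)^2) = 1.2138


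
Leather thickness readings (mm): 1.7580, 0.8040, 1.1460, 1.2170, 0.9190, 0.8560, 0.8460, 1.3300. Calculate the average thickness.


Formula: Average = sum / n
Substituting: Average = 8.8760 / 8
Result: 1.1095 mm


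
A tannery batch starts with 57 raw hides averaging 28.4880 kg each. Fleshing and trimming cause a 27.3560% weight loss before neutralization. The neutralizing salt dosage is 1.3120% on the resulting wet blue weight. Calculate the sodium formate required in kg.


Total_raw = N * avg_wt = 57 * 28.4880 = 1623.8160 kg
Substrate = Total_raw * (1 - loss/100) = 1623.8160 * (1 - 27.3560/100) = 1179.6049 kg
Neutralizer = Substrate * pct / 100 = 1179.6049 * 1.3120 / 100 = 15.4764 kg


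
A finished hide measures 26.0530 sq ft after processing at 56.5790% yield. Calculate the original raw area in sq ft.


Formula: raw = finished * 100 / yield
Substituting: raw = 26.0530 * 100 / 56.5790
Result: 46.0471 sq ft


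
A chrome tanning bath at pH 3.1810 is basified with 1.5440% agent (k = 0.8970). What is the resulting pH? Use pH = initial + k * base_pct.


Formula: pH_final = pH_initial + k * base_pct
Substituting: pH_final = 3.1810 + 0.8970 * 1.5440
Result: 4.5660


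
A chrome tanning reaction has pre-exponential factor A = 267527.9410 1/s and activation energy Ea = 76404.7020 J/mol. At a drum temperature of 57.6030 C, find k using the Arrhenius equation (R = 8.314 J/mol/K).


T_K = T_C + 273.15 = 57.6030 + 273.15 = 330.7530 K
exponent = -Ea / (R * T_K) = -76404.7020 / (8.314 * 330.7530) = -27.7847
k = A * exp(exponent) = 267527.9410 * exp(-27.7847) = 2.2941e-07 1/s


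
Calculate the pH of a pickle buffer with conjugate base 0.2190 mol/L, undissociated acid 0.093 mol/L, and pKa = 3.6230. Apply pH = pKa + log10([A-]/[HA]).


ratio = [A-] / [HA] = 0.2190 / 0.093 = 2.3548
log10(ratio) = 0.3720
pH = pKa + log10(ratio) = 3.6230 + 0.3720 = 3.9950


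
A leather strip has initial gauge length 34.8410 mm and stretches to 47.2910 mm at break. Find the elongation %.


Formula: Elongation = (Lf - L0) / L0 * 100
Substituting: Elongation = (47.2910 - 34.8410) / 34.8410 * 100
Result: 35.7338 %


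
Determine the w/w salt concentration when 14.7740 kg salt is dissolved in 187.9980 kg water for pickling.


Formula: Conc = salt / (water + salt) * 100
Substituting: Conc = 14.7740 / (187.9980 + 14.7740) * 100
Result: 7.2860 %


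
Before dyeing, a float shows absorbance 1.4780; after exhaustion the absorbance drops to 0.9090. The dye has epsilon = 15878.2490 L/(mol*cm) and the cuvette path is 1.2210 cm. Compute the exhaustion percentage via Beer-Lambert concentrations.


c_initial = A_i / (epsilon * l) = 1.4780 / (15878.2490 * 1.2210) = 7.6235e-05 mol/L
c_final = A_f / (epsilon * l) = 0.9090 / (15878.2490 * 1.2210) = 4.6886e-05 mol/L
Exhaustion = (c_initial - c_final) / c_initial * 100 = (7.6235e-05 - 4.6886e-05) / 7.6235e-05 * 100 = 38.4980 %


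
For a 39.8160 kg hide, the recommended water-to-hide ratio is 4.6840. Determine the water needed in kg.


Formula: Water = hide_weight * ratio
Substituting: Water = 39.8160 * 4.6840
Result: 186.4981 kg


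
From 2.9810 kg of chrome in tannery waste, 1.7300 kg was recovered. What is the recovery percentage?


Formula: Recovery = recovered / input * 100
Substituting: Recovery = 1.7300 / 2.9810 * 100
Result: 58.0342 %


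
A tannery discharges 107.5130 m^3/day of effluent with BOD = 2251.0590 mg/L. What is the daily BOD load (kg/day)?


Formula: BOD_load = volume * conc / 1000
Substituting: BOD_load = 107.5130 * 2251.0590 / 1000
Result: 242.0181 kg/day


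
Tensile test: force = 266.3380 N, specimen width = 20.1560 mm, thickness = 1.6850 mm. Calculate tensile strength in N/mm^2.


Formula: TS = force / (width * thickness)
Substituting: TS = 266.3380 / (20.1560 * 1.6850)
Result: 7.8420 N/mm^2


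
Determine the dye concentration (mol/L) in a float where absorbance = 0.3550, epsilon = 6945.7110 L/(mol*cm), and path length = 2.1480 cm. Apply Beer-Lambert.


Formula: c = A / (epsilon * l)
Substituting: c = 0.3550 / (6945.7110 * 2.1480)
Result: 2.3795e-05 mol/L


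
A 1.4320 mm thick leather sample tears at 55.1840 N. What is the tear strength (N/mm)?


Formula: Tear strength = force / thickness
Substituting: Tear strength = 55.1840 / 1.4320
Result: 38.5363 N/mm


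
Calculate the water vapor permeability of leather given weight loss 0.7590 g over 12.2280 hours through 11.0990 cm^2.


Formula: WVP = loss / (area * time)
Substituting: WVP = 0.7590 / (11.0990 * 12.2280)
Result: 0.00559245 g/(cm^2*hr)


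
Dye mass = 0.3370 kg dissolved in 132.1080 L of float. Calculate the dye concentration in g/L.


Formula: Conc = dye_mass(kg) / volume(L) * 1000
Substituting: Conc = 0.3370 / 132.1080 * 1000
Result: 2.5509 g/L


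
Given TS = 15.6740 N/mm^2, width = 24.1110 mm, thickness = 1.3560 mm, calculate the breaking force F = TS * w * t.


Formula: F = TS * w * t
Substituting: F = 15.6740 * 24.1110 * 1.3560
Result: 512.4538 N


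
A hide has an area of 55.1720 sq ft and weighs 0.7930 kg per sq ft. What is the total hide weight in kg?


Formula: Weight = area * weight_per_sqft
Substituting: Weight = 55.1720 * 0.7930
Result: 43.7514 kg


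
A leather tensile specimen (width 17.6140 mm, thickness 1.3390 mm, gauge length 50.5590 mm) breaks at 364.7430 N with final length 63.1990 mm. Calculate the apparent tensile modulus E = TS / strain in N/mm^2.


TS = F / (w * t) = 364.7430 / (17.6140 * 1.3390) = 15.4649 N/mm^2
strain = (Lf - L0) / L0 = (63.1990 - 50.5590) / 50.5590 = 0.2500
E = TS / strain = 15.4649 / 0.2500 = 61.8586 N/mm^2


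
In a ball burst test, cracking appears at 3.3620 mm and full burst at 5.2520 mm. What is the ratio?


Formula: Ratio = crack / burst
Substituting: Ratio = 3.3620 / 5.2520
Result: 0.6401


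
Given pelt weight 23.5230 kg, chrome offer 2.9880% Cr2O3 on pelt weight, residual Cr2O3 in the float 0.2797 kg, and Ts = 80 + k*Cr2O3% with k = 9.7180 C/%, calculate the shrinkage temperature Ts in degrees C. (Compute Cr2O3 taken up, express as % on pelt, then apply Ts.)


Offered = pelt * offer_pct / 100 = 23.5230 * 2.9880 / 100 = 0.7029 kg
Uptake = offered - residual = 0.7029 - 0.2797 = 0.4232 kg
Cr2O3% on pelt = uptake / pelt * 100 = 0.4232 / 23.5230 * 100 = 1.7990 %
Ts = 80 + k * Cr2O3% = 80 + 9.7180 * 1.7990 = 97.4822 C


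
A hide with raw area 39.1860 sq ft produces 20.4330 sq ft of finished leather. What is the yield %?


Formula: Yield = finished / raw * 100
Substituting: Yield = 20.4330 / 39.1860 * 100
Result: 52.1436 %


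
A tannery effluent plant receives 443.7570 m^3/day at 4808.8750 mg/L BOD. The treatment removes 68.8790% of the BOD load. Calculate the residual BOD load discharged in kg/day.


Load_in = volume * conc / 1000 = 443.7570 * 4808.8750 / 1000 = 2133.9719 kg/day
Removed = Load_in * eff / 100 = 2133.9719 * 68.8790 / 100 = 1469.8585 kg/day
Load_out = Load_in - Removed = 2133.9719 - 1469.8585 = 664.1134 kg/day


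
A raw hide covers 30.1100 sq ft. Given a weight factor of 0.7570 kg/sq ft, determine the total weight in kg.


Formula: Weight = area * weight_per_sqft
Substituting: Weight = 30.1100 * 0.7570
Result: 22.7933 kg


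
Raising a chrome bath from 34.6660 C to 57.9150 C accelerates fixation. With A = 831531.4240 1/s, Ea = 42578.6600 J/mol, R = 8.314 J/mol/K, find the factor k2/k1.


T1 = 34.6660 + 273.15 = 307.8160 K; T2 = 57.9150 + 273.15 = 331.0650 K
k1 = A * exp(-Ea/(R*T1)) = 831531.4240 * exp(-42578.6600/(8.314*307.8160)) = 0.0494606 1/s
k2 = A * exp(-Ea/(R*T2)) = 831531.4240 * exp(-42578.6600/(8.314*331.0650)) = 0.1591 1/s
k2/k1 = 0.1591 / 0.0494606 = 3.2168


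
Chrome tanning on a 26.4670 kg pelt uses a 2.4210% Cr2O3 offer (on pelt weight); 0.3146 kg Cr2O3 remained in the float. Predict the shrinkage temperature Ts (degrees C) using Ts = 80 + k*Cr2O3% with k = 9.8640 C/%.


Offered = pelt * offer_pct / 100 = 26.4670 * 2.4210 / 100 = 0.6408 kg
Uptake = offered - residual = 0.6408 - 0.3146 = 0.3262 kg
Cr2O3% on pelt = uptake / pelt * 100 = 0.3262 / 26.4670 * 100 = 1.2323 %
Ts = 80 + k * Cr2O3% = 80 + 9.8640 * 1.2323 = 92.1559 C


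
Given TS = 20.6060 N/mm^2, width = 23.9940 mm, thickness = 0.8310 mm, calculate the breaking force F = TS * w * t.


Formula: F = TS * w * t
Substituting: F = 20.6060 * 23.9940 * 0.8310
Result: 410.8633 N


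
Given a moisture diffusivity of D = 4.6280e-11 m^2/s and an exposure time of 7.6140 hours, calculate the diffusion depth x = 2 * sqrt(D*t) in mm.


t = 7.6140 hr * 3600 = 27410.4000 s
D * t = 4.6280e-11 * 27410.4000 = 1.2686e-06
x = 2 * sqrt(D*t) = 2 * sqrt(1.2686e-06) = 0.0022526 m = 2.2526 mm


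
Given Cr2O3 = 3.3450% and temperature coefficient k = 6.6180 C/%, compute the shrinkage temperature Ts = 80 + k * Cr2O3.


Formula: Ts = 80 + k * Cr2O3
Substituting: Ts = 80 + 6.6180 * 3.3450
Result: 102.1372 C


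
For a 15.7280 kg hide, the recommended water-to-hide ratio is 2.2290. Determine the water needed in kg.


Formula: Water = hide_weight * ratio
Substituting: Water = 15.7280 * 2.2290
Result: 35.0577 kg


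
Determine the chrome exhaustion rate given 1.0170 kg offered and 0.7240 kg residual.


Formula: Uptake = (offered - residual) / offered * 100
Substituting: Uptake = (1.0170 - 0.7240) / 1.0170 * 100
Result: 28.8102 %


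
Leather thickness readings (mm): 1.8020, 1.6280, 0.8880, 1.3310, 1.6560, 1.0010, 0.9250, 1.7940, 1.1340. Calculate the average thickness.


Formula: Average = sum / n
Substituting: Average = 12.1590 / 9
Result: 1.3510 mm


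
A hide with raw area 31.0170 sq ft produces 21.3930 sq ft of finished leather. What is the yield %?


Formula: Yield = finished / raw * 100
Substituting: Yield = 21.3930 / 31.0170 * 100
Result: 68.9719 %


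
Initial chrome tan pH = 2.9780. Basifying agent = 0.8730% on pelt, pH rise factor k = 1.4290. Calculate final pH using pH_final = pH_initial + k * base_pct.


Formula: pH_final = pH_initial + k * base_pct
Substituting: pH_final = 2.9780 + 1.4290 * 0.8730
Result: 4.2255


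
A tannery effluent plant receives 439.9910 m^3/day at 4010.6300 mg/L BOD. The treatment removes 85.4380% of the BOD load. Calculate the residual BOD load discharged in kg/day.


Load_in = volume * conc / 1000 = 439.9910 * 4010.6300 / 1000 = 1764.6411 kg/day
Removed = Load_in * eff / 100 = 1764.6411 * 85.4380 / 100 = 1507.6741 kg/day
Load_out = Load_in - Removed = 1764.6411 - 1507.6741 = 256.9670 kg/day


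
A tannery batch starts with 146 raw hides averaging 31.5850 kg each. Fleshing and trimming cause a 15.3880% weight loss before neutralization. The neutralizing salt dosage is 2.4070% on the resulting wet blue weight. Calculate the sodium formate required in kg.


Total_raw = N * avg_wt = 146 * 31.5850 = 4611.4100 kg
Substrate = Total_raw * (1 - loss/100) = 4611.4100 * (1 - 15.3880/100) = 3901.8062 kg
Neutralizer = Substrate * pct / 100 = 3901.8062 * 2.4070 / 100 = 93.9165 kg


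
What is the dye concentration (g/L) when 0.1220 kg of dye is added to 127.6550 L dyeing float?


Formula: Conc = dye_mass(kg) / volume(L) * 1000
Substituting: Conc = 0.1220 / 127.6550 * 1000
Result: 0.9557 g/L


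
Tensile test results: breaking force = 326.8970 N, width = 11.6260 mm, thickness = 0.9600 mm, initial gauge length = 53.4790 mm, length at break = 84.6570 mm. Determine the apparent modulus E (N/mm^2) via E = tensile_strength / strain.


TS = F / (w * t) = 326.8970 / (11.6260 * 0.9600) = 29.2893 N/mm^2
strain = (Lf - L0) / L0 = (84.6570 - 53.4790) / 53.4790 = 0.5830
E = TS / strain = 29.2893 / 0.5830 = 50.2394 N/mm^2


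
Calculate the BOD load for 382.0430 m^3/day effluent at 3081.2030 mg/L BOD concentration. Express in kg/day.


Formula: BOD_load = volume * conc / 1000
Substituting: BOD_load = 382.0430 * 3081.2030 / 1000
Result: 1177.1520 kg/day


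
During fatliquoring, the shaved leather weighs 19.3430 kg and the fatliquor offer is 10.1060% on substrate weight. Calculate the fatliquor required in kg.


Formula: Fat = substrate * pct / 100
Substituting: Fat = 19.3430 * 10.1060 / 100
Result: 1.9548 kg


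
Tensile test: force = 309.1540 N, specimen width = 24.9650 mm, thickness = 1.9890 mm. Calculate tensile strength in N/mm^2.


Formula: TS = force / (width * thickness)
Substituting: TS = 309.1540 / (24.9650 * 1.9890)
Result: 6.2260 N/mm^2


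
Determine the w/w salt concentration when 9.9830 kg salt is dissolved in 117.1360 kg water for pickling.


Formula: Conc = salt / (water + salt) * 100
Substituting: Conc = 9.9830 / (117.1360 + 9.9830) * 100
Result: 7.8533 %


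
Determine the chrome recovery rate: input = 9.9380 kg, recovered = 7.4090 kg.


Formula: Recovery = recovered / input * 100
Substituting: Recovery = 7.4090 / 9.9380 * 100
Result: 74.5522 %


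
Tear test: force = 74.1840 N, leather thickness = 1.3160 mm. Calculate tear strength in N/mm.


Formula: Tear strength = force / thickness
Substituting: Tear strength = 74.1840 / 1.3160
Result: 56.3708 N/mm


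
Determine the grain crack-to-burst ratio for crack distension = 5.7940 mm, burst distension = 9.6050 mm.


Formula: Ratio = crack / burst
Substituting: Ratio = 5.7940 / 9.6050
Result: 0.6032


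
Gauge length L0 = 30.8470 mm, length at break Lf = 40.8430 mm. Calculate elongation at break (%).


Formula: Elongation = (Lf - L0) / L0 * 100
Substituting: Elongation = (40.8430 - 30.8470) / 30.8470 * 100
Result: 32.4051 %


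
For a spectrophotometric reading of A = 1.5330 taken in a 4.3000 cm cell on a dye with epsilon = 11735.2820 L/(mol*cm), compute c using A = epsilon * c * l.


Formula: c = A / (epsilon * l)
Substituting: c = 1.5330 / (11735.2820 * 4.3000)
Result: 3.0379e-05 mol/L


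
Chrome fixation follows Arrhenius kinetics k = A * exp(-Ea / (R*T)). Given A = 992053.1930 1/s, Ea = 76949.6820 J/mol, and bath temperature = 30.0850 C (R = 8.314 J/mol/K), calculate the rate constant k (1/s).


T_K = T_C + 273.15 = 30.0850 + 273.15 = 303.2350 K
exponent = -Ea / (R * T_K) = -76949.6820 / (8.314 * 303.2350) = -30.5223
k = A * exp(exponent) = 992053.1930 * exp(-30.5223) = 5.5063e-08 1/s


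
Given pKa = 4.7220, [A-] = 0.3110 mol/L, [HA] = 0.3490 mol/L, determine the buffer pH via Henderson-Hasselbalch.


ratio = [A-] / [HA] = 0.3110 / 0.3490 = 0.8911
log10(ratio) = -0.050065
pH = pKa + log10(ratio) = 4.7220 - 0.050065 = 4.6719


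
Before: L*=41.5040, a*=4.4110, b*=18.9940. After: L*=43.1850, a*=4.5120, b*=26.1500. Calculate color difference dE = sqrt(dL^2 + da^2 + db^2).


dL = 1.6810, da = 0.1010, db = 7.1560
dE = sqrt(1.6810^2 + 0.1010^2 + 7.1560^2) = 7.3515


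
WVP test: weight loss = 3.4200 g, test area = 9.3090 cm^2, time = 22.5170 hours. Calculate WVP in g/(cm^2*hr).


Formula: WVP = loss / (area * time)
Substituting: WVP = 3.4200 / (9.3090 * 22.5170)
Result: 0.016316 g/(cm^2*hr)


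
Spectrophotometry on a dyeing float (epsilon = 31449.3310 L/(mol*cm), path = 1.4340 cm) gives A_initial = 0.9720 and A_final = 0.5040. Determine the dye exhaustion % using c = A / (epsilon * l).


c_initial = A_i / (epsilon * l) = 0.9720 / (31449.3310 * 1.4340) = 2.1553e-05 mol/L
c_final = A_f / (epsilon * l) = 0.5040 / (31449.3310 * 1.4340) = 1.1176e-05 mol/L
Exhaustion = (c_initial - c_final) / c_initial * 100 = (2.1553e-05 - 1.1176e-05) / 2.1553e-05 * 100 = 48.1481 %


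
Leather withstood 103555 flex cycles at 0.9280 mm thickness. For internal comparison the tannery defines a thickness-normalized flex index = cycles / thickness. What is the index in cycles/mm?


Formula: Index = cycles / thickness
Substituting: Index = 103555 / 0.9280
Result: 111589.4397 cycles/mm


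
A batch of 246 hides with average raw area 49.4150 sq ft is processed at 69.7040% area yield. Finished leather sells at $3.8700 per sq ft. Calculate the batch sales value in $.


Raw_total = N * avg_area = 246 * 49.4150 = 12156.0900 sq ft
Finished = Raw_total * yield / 100 = 12156.0900 * 69.7040 / 100 = 8473.2810 sq ft
Value = Finished * price = 8473.2810 * 3.8700 = 32791.5974 $


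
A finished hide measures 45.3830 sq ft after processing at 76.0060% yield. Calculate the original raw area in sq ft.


Formula: raw = finished * 100 / yield
Substituting: raw = 45.3830 * 100 / 76.0060
Result: 59.7098 sq ft


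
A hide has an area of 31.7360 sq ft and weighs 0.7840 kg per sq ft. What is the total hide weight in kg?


Formula: Weight = area * weight_per_sqft
Substituting: Weight = 31.7360 * 0.7840
Result: 24.8810 kg


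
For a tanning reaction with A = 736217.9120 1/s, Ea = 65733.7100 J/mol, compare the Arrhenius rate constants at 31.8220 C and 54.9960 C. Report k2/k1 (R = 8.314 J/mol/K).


T1 = 31.8220 + 273.15 = 304.9720 K; T2 = 54.9960 + 273.15 = 328.1460 K
k1 = A * exp(-Ea/(R*T1)) = 736217.9120 * exp(-65733.7100/(8.314*304.9720)) = 4.0545e-06 1/s
k2 = A * exp(-Ea/(R*T2)) = 736217.9120 * exp(-65733.7100/(8.314*328.1460)) = 2.5297e-05 1/s
k2/k1 = 2.5297e-05 / 4.0545e-06 = 6.2392


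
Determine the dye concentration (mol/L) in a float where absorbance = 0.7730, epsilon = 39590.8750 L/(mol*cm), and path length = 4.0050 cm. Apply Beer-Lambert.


Formula: c = A / (epsilon * l)
Substituting: c = 0.7730 / (39590.8750 * 4.0050)
Result: 4.8751e-06 mol/L


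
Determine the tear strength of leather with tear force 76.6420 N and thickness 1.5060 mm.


Formula: Tear strength = force / thickness
Substituting: Tear strength = 76.6420 / 1.5060
Result: 50.8911 N/mm


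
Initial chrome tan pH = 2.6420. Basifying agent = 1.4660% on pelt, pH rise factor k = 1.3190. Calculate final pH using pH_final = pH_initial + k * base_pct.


Formula: pH_final = pH_initial + k * base_pct
Substituting: pH_final = 2.6420 + 1.3190 * 1.4660
Result: 4.5757


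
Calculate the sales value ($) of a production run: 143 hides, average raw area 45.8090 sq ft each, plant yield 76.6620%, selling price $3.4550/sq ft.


Raw_total = N * avg_area = 143 * 45.8090 = 6550.6870 sq ft
Finished = Raw_total * yield / 100 = 6550.6870 * 76.6620 / 100 = 5021.8877 sq ft
Value = Finished * price = 5021.8877 * 3.4550 = 17350.6219 $


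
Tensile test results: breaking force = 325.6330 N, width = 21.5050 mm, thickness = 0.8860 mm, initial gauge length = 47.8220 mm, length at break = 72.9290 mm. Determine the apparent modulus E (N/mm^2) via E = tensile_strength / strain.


TS = F / (w * t) = 325.6330 / (21.5050 * 0.8860) = 17.0905 N/mm^2
strain = (Lf - L0) / L0 = (72.9290 - 47.8220) / 47.8220 = 0.5250
E = TS / strain = 17.0905 / 0.5250 = 32.5528 N/mm^2


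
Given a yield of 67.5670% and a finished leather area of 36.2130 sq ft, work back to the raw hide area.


Formula: raw = finished * 100 / yield
Substituting: raw = 36.2130 * 100 / 67.5670
Result: 53.5957 sq ft


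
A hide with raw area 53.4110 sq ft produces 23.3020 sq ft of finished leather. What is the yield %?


Formula: Yield = finished / raw * 100
Substituting: Yield = 23.3020 / 53.4110 * 100
Result: 43.6277 %


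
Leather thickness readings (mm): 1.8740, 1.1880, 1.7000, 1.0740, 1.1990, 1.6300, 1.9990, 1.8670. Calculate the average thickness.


Formula: Average = sum / n
Substituting: Average = 12.5310 / 8
Result: 1.5664 mm


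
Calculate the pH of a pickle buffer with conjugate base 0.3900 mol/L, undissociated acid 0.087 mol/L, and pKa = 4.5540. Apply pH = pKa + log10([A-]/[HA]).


ratio = [A-] / [HA] = 0.3900 / 0.087 = 4.4828
log10(ratio) = 0.6515
pH = pKa + log10(ratio) = 4.5540 + 0.6515 = 5.2055


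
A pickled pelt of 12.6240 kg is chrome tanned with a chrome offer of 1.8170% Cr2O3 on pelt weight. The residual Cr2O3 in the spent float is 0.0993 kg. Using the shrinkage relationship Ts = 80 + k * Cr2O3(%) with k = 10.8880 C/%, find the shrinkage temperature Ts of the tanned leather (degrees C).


Offered = pelt * offer_pct / 100 = 12.6240 * 1.8170 / 100 = 0.2294 kg
Uptake = offered - residual = 0.2294 - 0.0993 = 0.1301 kg
Cr2O3% on pelt = uptake / pelt * 100 = 0.1301 / 12.6240 * 100 = 1.0304 %
Ts = 80 + k * Cr2O3% = 80 + 10.8880 * 1.0304 = 91.2190 C


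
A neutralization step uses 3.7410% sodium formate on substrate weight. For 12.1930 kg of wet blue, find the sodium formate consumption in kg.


Formula: Neutralizer = substrate * pct / 100
Substituting: Neutralizer = 12.1930 * 3.7410 / 100
Result: 0.4561 kg


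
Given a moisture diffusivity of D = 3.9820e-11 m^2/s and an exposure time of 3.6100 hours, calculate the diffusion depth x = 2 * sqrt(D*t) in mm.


t = 3.6100 hr * 3600 = 12996.0000 s
D * t = 3.9820e-11 * 12996.0000 = 5.1750e-07
x = 2 * sqrt(D*t) = 2 * sqrt(5.1750e-07) = 0.00143875 m = 1.4388 mm


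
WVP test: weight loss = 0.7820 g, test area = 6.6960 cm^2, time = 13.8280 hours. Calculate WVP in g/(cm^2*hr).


Formula: WVP = loss / (area * time)
Substituting: WVP = 0.7820 / (6.6960 * 13.8280)
Result: 0.00844563 g/(cm^2*hr)


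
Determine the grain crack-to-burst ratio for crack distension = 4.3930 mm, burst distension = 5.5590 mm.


Formula: Ratio = crack / burst
Substituting: Ratio = 4.3930 / 5.5590
Result: 0.7903


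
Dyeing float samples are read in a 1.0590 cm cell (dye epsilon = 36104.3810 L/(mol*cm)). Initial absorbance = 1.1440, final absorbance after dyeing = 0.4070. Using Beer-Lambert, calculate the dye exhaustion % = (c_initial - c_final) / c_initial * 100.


c_initial = A_i / (epsilon * l) = 1.1440 / (36104.3810 * 1.0590) = 2.9921e-05 mol/L
c_final = A_f / (epsilon * l) = 0.4070 / (36104.3810 * 1.0590) = 1.0645e-05 mol/L
Exhaustion = (c_initial - c_final) / c_initial * 100 = (2.9921e-05 - 1.0645e-05) / 2.9921e-05 * 100 = 64.4231 %


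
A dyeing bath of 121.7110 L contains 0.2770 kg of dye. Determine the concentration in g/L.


Formula: Conc = dye_mass(kg) / volume(L) * 1000
Substituting: Conc = 0.2770 / 121.7110 * 1000
Result: 2.2759 g/L


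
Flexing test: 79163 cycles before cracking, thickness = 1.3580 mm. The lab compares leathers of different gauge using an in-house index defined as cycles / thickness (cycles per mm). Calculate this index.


Formula: Index = cycles / thickness
Substituting: Index = 79163 / 1.3580
Result: 58293.8144 cycles/mm


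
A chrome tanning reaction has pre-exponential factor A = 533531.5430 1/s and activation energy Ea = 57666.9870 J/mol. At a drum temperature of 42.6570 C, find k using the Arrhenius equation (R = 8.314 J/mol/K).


T_K = T_C + 273.15 = 42.6570 + 273.15 = 315.8070 K
exponent = -Ea / (R * T_K) = -57666.9870 / (8.314 * 315.8070) = -21.9632
k = A * exp(exponent) = 533531.5430 * exp(-21.9632) = 1.5441e-04 1/s


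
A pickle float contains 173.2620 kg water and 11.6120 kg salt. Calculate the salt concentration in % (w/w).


Formula: Conc = salt / (water + salt) * 100
Substituting: Conc = 11.6120 / (173.2620 + 11.6120) * 100
Result: 6.2810 %


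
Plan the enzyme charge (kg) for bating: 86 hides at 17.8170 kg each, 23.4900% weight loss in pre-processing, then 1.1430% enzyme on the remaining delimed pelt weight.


Total_raw = N * avg_wt = 86 * 17.8170 = 1532.2620 kg
Substrate = Total_raw * (1 - loss/100) = 1532.2620 * (1 - 23.4900/100) = 1172.3337 kg
Enzyme = Substrate * pct / 100 = 1172.3337 * 1.1430 / 100 = 13.3998 kg


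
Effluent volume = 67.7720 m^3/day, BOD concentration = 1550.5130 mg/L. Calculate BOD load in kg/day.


Formula: BOD_load = volume * conc / 1000
Substituting: BOD_load = 67.7720 * 1550.5130 / 1000
Result: 105.0814 kg/day


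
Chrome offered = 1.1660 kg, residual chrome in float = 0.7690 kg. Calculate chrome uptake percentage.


Formula: Uptake = (offered - residual) / offered * 100
Substituting: Uptake = (1.1660 - 0.7690) / 1.1660 * 100
Result: 34.0480 %


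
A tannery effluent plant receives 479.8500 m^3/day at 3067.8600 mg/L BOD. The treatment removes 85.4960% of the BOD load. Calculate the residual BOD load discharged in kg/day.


Load_in = volume * conc / 1000 = 479.8500 * 3067.8600 / 1000 = 1472.1126 kg/day
Removed = Load_in * eff / 100 = 1472.1126 * 85.4960 / 100 = 1258.5974 kg/day
Load_out = Load_in - Removed = 1472.1126 - 1258.5974 = 213.5152 kg/day


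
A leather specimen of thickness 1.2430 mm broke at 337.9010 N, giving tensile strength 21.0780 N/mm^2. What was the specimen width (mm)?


Formula: w = F / (TS * t)
Substituting: w = 337.9010 / (21.0780 * 1.2430)
Result: 12.8970 mm


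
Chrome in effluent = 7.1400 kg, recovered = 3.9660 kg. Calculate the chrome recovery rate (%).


Formula: Recovery = recovered / input * 100
Substituting: Recovery = 3.9660 / 7.1400 * 100
Result: 55.5462 %


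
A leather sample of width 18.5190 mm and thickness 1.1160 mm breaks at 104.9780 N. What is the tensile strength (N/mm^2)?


Formula: TS = force / (width * thickness)
Substituting: TS = 104.9780 / (18.5190 * 1.1160)
Result: 5.0794 N/mm^2


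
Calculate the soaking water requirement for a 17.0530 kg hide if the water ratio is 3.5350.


Formula: Water = hide_weight * ratio
Substituting: Water = 17.0530 * 3.5350
Result: 60.2824 kg


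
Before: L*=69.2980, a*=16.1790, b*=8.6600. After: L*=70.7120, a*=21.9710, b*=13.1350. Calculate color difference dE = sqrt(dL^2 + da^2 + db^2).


dL = 1.4140, da = 5.7920, db = 4.4750
dE = sqrt(1.4140^2 + 5.7920^2 + 4.4750^2) = 7.4547


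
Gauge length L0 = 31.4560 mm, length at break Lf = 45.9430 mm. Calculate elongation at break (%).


Formula: Elongation = (Lf - L0) / L0 * 100
Substituting: Elongation = (45.9430 - 31.4560) / 31.4560 * 100
Result: 46.0548 %


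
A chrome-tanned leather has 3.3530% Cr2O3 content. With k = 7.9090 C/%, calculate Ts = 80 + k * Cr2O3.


Formula: Ts = 80 + k * Cr2O3
Substituting: Ts = 80 + 7.9090 * 3.3530
Result: 106.5189 C


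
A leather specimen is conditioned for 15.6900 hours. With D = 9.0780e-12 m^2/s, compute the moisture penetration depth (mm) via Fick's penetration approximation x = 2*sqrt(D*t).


t = 15.6900 hr * 3600 = 56484.0000 s
D * t = 9.0780e-12 * 56484.0000 = 5.1276e-07
x = 2 * sqrt(D*t) = 2 * sqrt(5.1276e-07) = 0.00143215 m = 1.4321 mm


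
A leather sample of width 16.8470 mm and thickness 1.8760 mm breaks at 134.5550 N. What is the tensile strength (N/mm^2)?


Formula: TS = force / (width * thickness)
Substituting: TS = 134.5550 / (16.8470 * 1.8760)
Result: 4.2574 N/mm^2


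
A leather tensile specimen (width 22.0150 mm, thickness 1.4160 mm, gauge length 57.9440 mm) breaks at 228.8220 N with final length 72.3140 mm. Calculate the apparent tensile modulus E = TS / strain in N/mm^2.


TS = F / (w * t) = 228.8220 / (22.0150 * 1.4160) = 7.3403 N/mm^2
strain = (Lf - L0) / L0 = (72.3140 - 57.9440) / 57.9440 = 0.2480
E = TS / strain = 7.3403 / 0.2480 = 29.5984 N/mm^2


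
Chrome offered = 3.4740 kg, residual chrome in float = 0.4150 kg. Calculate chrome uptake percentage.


Formula: Uptake = (offered - residual) / offered * 100
Substituting: Uptake = (3.4740 - 0.4150) / 3.4740 * 100
Result: 88.0541 %


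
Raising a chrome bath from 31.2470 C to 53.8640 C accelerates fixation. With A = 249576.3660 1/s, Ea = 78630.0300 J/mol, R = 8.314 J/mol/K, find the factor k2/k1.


T1 = 31.2470 + 273.15 = 304.3970 K; T2 = 53.8640 + 273.15 = 327.0140 K
k1 = A * exp(-Ea/(R*T1)) = 249576.3660 * exp(-78630.0300/(8.314*304.3970)) = 8.0126e-09 1/s
k2 = A * exp(-Ea/(R*T2)) = 249576.3660 * exp(-78630.0300/(8.314*327.0140)) = 6.8708e-08 1/s
k2/k1 = 6.8708e-08 / 8.0126e-09 = 8.5750


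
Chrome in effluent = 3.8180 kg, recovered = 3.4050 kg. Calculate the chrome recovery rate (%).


Formula: Recovery = recovered / input * 100
Substituting: Recovery = 3.4050 / 3.8180 * 100
Result: 89.1828 %


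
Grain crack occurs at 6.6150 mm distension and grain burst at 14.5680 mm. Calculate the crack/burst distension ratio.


Formula: Ratio = crack / burst
Substituting: Ratio = 6.6150 / 14.5680
Result: 0.4541


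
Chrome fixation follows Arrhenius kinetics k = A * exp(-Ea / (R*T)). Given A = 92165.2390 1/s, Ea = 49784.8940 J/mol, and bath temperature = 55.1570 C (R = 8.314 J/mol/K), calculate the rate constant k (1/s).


T_K = T_C + 273.15 = 55.1570 + 273.15 = 328.3070 K
exponent = -Ea / (R * T_K) = -49784.8940 / (8.314 * 328.3070) = -18.2393
k = A * exp(exponent) = 92165.2390 * exp(-18.2393) = 0.00110498 1/s


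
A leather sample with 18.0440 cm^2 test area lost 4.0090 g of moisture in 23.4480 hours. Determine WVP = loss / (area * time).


Formula: WVP = loss / (area * time)
Substituting: WVP = 4.0090 / (18.0440 * 23.4480)
Result: 0.0094754 g/(cm^2*hr)


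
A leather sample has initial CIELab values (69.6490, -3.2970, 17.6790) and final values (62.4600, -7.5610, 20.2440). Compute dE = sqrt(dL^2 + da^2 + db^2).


dL = -7.1890, da = -4.2640, db = 2.5650
dE = sqrt((-7.1890)^2 + (-4.2640)^2 + 2.5650^2) = 8.7431


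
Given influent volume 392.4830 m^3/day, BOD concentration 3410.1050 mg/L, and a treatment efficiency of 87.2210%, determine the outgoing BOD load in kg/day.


Load_in = volume * conc / 1000 = 392.4830 * 3410.1050 / 1000 = 1338.4082 kg/day
Removed = Load_in * eff / 100 = 1338.4082 * 87.2210 / 100 = 1167.3731 kg/day
Load_out = Load_in - Removed = 1338.4082 - 1167.3731 = 171.0352 kg/day


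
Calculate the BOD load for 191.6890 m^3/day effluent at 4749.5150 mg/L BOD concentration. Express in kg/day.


Formula: BOD_load = volume * conc / 1000
Substituting: BOD_load = 191.6890 * 4749.5150 / 1000
Result: 910.4298 kg/day


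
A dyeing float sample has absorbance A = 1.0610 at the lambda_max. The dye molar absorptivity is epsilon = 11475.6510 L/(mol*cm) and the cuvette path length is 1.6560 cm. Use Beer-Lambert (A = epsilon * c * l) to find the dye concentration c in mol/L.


Formula: c = A / (epsilon * l)
Substituting: c = 1.0610 / (11475.6510 * 1.6560)
Result: 5.5831e-05 mol/L


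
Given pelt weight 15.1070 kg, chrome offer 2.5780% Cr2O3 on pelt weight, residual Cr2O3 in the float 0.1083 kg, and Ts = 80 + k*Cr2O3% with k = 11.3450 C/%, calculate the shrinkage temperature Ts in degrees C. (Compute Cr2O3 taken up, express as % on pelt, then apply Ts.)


Offered = pelt * offer_pct / 100 = 15.1070 * 2.5780 / 100 = 0.3895 kg
Uptake = offered - residual = 0.3895 - 0.1083 = 0.2812 kg
Cr2O3% on pelt = uptake / pelt * 100 = 0.2812 / 15.1070 * 100 = 1.8611 %
Ts = 80 + k * Cr2O3% = 80 + 11.3450 * 1.8611 = 101.1143 C
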